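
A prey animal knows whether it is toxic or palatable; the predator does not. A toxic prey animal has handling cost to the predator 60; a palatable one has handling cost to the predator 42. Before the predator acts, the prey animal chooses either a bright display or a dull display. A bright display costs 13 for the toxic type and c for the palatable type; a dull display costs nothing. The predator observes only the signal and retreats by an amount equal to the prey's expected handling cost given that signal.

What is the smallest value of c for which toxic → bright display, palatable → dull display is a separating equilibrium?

Under separation: bright display → toxic (pays 60); dull display → palatable (pays 42).
Toxic: 60 − 13 = 47 ≥ 42 − 0 = 42. Holds regardless of c. ✓
Palatable: 42 − 0 ≥ 60 − c, so c ≥ 60 − 42 = 18.

18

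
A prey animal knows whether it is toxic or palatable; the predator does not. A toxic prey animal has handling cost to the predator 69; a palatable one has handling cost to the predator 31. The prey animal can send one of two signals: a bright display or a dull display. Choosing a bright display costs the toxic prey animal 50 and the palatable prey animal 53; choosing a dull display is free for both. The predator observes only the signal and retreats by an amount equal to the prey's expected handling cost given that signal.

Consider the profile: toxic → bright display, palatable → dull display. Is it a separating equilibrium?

If types separate, bright display earns payment 69 and dull display earns 31.
Toxic: bright display gives 69 − 50 = 19; dull display gives 31 − 0 = 31. Would deviate. ✗
Palatable: dull display gives 31 − 0 = 31; bright display gives 69 − 53 = 16. No deviation. ✓

No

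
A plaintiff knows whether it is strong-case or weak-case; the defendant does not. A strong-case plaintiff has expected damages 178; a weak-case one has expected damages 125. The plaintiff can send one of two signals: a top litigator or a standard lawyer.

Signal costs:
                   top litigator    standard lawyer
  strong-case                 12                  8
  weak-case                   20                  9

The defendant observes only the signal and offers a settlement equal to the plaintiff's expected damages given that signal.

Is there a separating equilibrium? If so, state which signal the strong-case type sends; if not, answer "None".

None

Try strong-case → top litigator, weak-case → standard lawyer:
  If types separate, top litigator earns payment 178 and standard lawyer earns 125.
  Strong-case: top litigator gives 178 − 12 = 166; standard lawyer gives 125 − 8 = 117. No deviation. ✓
  Weak-case: standard lawyer gives 125 − 9 = 116; top litigator gives 178 − 20 = 158. Would deviate. ✗
Try strong-case → standard lawyer, weak-case → top litigator:
  If types separate, standard lawyer earns payment 178 and top litigator earns 125.
  Strong-case: standard lawyer gives 178 − 8 = 170; top litigator gives 125 − 12 = 113. No deviation. ✓
  Weak-case: top litigator gives 125 − 20 = 105; standard lawyer gives 178 − 9 = 169. Would deviate. ✗
Neither assignment is incentive-compatible.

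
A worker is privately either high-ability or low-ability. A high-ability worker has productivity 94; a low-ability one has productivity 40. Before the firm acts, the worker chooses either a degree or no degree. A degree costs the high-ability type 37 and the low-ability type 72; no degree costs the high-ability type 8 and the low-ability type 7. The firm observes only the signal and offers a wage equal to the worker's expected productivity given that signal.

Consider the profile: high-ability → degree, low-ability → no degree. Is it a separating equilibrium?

If types separate, degree earns payment 94 and no degree earns 40.
High-ability: degree gives 94 − 37 = 57; no degree gives 40 − 8 = 32. No deviation. ✓
Low-ability: no degree gives 40 − 7 = 33; degree gives 94 − 72 = 22. No deviation. ✓
Both incentive constraints hold.

Yes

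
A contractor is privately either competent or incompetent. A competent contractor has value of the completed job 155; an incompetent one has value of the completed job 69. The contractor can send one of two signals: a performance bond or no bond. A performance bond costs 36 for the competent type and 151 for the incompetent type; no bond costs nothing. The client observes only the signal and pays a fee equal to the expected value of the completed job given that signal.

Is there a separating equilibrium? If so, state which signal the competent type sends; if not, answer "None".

Try competent → bond, incompetent → no bond:
  Under separation the client infers type exactly: bond → competent (pays 155), no bond → incompetent (pays 69).
  Competent: bond gives 155 − 36 = 119; no bond gives 69 − 0 = 69. No deviation. ✓
  Incompetent: no bond gives 69 − 0 = 69; bond gives 155 − 151 = 4. No deviation. ✓
Both hold — the competent type sends bond.

bond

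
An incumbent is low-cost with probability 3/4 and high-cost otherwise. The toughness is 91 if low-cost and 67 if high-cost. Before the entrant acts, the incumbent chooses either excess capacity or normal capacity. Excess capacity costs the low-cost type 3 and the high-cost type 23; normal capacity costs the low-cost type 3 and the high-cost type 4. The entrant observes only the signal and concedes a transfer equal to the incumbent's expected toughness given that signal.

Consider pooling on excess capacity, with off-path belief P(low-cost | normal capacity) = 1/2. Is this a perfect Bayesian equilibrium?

No

At the pooled signal (excess capacity) the entrant holds the prior 3/4 and pays 3/4·91 + 1/4·67 = 85. Off-path (normal capacity) belief 1/2 gives 1/2·91 + 1/2·67 = 79.
Low-cost: excess capacity gives 85 − 3 = 82; normal capacity gives 79 − 3 = 76. Stays. ✓
High-cost: excess capacity gives 85 − 23 = 62; normal capacity gives 79 − 4 = 75. Deviates. ✗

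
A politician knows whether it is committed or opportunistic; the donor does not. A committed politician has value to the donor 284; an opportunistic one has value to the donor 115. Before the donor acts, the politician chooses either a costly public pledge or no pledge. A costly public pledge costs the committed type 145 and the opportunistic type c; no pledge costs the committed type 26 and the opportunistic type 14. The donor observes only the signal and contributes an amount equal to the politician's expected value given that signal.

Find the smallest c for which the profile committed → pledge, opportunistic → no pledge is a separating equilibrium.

183

Under separation: pledge → committed (pays 284); no pledge → opportunistic (pays 115).
Committed: 284 − 145 = 139 ≥ 115 − 26 = 89. Holds regardless of c. ✓
Opportunistic: 115 − 14 ≥ 284 − c, so c ≥ 284 − 101 = 183.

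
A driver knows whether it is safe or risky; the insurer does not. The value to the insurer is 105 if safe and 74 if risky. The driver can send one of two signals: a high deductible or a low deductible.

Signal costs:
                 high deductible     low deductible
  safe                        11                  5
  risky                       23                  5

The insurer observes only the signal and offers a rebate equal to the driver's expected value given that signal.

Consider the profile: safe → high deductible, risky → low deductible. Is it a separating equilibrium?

Under separation the insurer infers type exactly: high deductible → safe (pays 105), low deductible → risky (pays 74).
Safe: high deductible gives 105 − 11 = 94; low deductible gives 74 − 5 = 69. No deviation. ✓
Risky: low deductible gives 74 − 5 = 69; high deductible gives 105 − 23 = 82. Would deviate. ✗

No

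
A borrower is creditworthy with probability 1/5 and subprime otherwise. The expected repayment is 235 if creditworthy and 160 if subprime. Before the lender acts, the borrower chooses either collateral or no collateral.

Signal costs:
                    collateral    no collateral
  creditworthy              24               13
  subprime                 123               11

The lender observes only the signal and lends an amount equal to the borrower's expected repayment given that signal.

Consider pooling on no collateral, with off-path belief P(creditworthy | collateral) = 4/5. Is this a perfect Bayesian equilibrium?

On the equilibrium path (no collateral) the lender holds the prior 1/5 and pays 1/5·235 + 4/5·160 = 175. Off-path (collateral) belief 4/5 gives 4/5·235 + 1/5·160 = 220.
Creditworthy: no collateral gives 175 − 13 = 162; collateral gives 220 − 24 = 196. Deviates. ✗
Subprime: no collateral gives 175 − 11 = 164; collateral gives 220 − 123 = 97. Stays. ✓

No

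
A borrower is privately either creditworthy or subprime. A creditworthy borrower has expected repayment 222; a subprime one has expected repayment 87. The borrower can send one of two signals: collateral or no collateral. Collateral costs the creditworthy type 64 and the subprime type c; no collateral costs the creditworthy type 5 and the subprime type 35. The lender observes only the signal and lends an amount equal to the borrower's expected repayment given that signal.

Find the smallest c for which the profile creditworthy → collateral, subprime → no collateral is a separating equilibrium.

170

Under separation: collateral → creditworthy (pays 222); no collateral → subprime (pays 87).
Creditworthy: 222 − 64 = 158 ≥ 87 − 5 = 82. Holds regardless of c. ✓
Subprime: 87 − 35 ≥ 222 − c, so c ≥ 222 − 52 = 170.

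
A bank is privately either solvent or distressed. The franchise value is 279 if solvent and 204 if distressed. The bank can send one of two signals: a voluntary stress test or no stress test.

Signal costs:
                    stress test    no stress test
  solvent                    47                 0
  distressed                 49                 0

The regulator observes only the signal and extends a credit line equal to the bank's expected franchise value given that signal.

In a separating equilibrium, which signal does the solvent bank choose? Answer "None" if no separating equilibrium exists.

None

Try solvent → stress test, distressed → no stress test:
  If types separate, stress test earns payment 279 and no stress test earns 204.
  Solvent: stress test gives 279 − 47 = 232; no stress test gives 204 − 0 = 204. No deviation. ✓
  Distressed: no stress test gives 204 − 0 = 204; stress test gives 279 − 49 = 230. Would deviate. ✗
Try solvent → no stress test, distressed → stress test:
  If types separate, no stress test earns payment 279 and stress test earns 204.
  Solvent: no stress test gives 279 − 0 = 279; stress test gives 204 − 47 = 157. No deviation. ✓
  Distressed: stress test gives 204 − 49 = 155; no stress test gives 279 − 0 = 279. Would deviate. ✗
Neither assignment is incentive-compatible.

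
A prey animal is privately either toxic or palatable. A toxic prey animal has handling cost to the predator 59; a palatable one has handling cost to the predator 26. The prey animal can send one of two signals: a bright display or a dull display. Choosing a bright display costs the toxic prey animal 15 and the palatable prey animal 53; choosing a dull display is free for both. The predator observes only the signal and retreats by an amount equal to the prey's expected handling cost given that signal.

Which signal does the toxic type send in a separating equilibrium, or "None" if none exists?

bright display

Try toxic → bright display, palatable → dull display:
  Under separation the predator infers type exactly: bright display → toxic (pays 59), dull display → palatable (pays 26).
  Toxic: bright display gives 59 − 15 = 44; dull display gives 26 − 0 = 26. No deviation. ✓
  Palatable: dull display gives 26 − 0 = 26; bright display gives 59 − 53 = 6. No deviation. ✓
Both hold — the toxic type sends bright display.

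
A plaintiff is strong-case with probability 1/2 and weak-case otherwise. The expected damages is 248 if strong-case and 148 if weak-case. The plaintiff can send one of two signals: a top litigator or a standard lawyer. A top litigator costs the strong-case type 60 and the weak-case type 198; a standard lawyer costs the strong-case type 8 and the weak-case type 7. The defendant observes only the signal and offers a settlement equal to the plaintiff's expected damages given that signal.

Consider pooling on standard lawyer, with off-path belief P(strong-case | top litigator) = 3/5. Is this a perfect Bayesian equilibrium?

Yes

At the pooled signal (standard lawyer) the defendant holds the prior 1/2 and pays 1/2·248 + 1/2·148 = 198. Off-path (top litigator) belief 3/5 gives 3/5·248 + 2/5·148 = 208.
Strong-case: standard lawyer gives 198 − 8 = 190; top litigator gives 208 − 60 = 148. Stays. ✓
Weak-case: standard lawyer gives 198 − 7 = 191; top litigator gives 208 − 198 = 10. Stays. ✓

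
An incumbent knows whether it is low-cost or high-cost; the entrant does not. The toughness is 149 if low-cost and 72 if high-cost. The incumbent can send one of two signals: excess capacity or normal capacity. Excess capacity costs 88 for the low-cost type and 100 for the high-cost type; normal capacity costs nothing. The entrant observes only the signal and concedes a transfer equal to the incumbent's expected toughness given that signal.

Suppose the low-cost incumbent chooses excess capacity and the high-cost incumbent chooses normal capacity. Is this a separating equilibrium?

No

Under separation the entrant infers type exactly: excess capacity → low-cost (pays 149), normal capacity → high-cost (pays 72).
Low-cost: excess capacity gives 149 − 88 = 61; normal capacity gives 72 − 0 = 72. Would deviate. ✗
High-cost: normal capacity gives 72 − 0 = 72; excess capacity gives 149 − 100 = 49. No deviation. ✓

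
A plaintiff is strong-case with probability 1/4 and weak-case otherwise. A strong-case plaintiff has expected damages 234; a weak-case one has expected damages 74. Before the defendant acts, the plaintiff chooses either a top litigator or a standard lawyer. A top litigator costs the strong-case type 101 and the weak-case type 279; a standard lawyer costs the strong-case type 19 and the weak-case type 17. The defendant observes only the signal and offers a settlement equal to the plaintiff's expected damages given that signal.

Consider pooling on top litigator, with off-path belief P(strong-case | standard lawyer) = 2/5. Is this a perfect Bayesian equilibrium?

No

At the pooled signal (top litigator) the defendant holds the prior 1/4 and pays 1/4·234 + 3/4·74 = 114. Off-path (standard lawyer) belief 2/5 gives 2/5·234 + 3/5·74 = 138.
Strong-case: top litigator gives 114 − 101 = 13; standard lawyer gives 138 − 19 = 119. Deviates. ✗
Weak-case: top litigator gives 114 − 279 = -165; standard lawyer gives 138 − 17 = 121. Deviates. ✗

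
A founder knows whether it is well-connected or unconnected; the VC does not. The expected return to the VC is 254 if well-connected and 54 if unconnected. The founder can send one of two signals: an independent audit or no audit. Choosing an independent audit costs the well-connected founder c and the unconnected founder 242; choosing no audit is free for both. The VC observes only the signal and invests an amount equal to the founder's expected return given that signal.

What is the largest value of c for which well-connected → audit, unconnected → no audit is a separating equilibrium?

Under separation: audit → well-connected (pays 254); no audit → unconnected (pays 54).
Unconnected: 54 − 0 = 54 ≥ 254 − 242 = 12. Holds regardless of c. ✓
Well-connected: 254 − c ≥ 54 − 0, so c ≤ 254 − 54 = 200.

200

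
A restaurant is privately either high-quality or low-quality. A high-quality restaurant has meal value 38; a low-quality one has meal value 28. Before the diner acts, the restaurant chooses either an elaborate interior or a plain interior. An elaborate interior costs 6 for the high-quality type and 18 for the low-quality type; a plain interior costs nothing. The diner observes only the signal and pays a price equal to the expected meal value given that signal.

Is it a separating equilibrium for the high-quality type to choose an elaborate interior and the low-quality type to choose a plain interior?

If types separate, elaborate interior earns payment 38 and plain interior earns 28.
High-quality: elaborate interior gives 38 − 6 = 32; plain interior gives 28 − 0 = 28. No deviation. ✓
Low-quality: plain interior gives 28 − 0 = 28; elaborate interior gives 38 − 18 = 20. No deviation. ✓
Neither type gains from mimicking the other.

Yes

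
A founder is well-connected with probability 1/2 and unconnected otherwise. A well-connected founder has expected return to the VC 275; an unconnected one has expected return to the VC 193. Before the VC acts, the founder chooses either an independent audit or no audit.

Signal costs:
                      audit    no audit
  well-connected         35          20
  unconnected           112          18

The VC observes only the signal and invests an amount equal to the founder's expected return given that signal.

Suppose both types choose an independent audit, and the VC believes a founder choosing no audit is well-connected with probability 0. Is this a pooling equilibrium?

At the pooled signal (audit) the VC holds the prior 1/2 and pays 1/2·275 + 1/2·193 = 234. Off-path (no audit) belief 0 gives 0·275 + 1·193 = 193.
Well-connected: audit gives 234 − 35 = 199; no audit gives 193 − 20 = 173. Stays. ✓
Unconnected: audit gives 234 − 112 = 122; no audit gives 193 − 18 = 175. Deviates. ✗

No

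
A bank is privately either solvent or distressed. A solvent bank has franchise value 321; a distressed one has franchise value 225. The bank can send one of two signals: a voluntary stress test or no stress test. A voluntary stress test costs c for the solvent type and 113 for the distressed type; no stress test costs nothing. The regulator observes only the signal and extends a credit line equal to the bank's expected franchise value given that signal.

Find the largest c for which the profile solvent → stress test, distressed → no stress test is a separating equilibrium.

Under separation: stress test → solvent (pays 321); no stress test → distressed (pays 225).
Distressed: 225 − 0 = 225 ≥ 321 − 113 = 208. Holds regardless of c. ✓
Solvent: 321 − c ≥ 225 − 0, so c ≤ 321 − 225 = 96.

96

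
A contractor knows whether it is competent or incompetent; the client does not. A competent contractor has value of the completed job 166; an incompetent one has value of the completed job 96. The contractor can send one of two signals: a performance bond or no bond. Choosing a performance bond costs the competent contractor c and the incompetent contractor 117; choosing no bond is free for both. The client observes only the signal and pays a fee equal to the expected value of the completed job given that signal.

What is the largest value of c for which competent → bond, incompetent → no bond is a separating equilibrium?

70

Under separation: bond → competent (pays 166); no bond → incompetent (pays 96).
Incompetent: 96 − 0 = 96 ≥ 166 − 117 = 49. Holds regardless of c. ✓
Competent: 166 − c ≥ 96 − 0, so c ≤ 166 − 96 = 70.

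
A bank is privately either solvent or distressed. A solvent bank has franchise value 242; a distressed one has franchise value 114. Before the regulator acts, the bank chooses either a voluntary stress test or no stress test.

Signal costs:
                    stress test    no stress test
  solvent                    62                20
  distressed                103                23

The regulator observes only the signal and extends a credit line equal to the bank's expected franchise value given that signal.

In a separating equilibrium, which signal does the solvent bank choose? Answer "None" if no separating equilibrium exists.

None

Try solvent → stress test, distressed → no stress test:
  If types separate, stress test earns payment 242 and no stress test earns 114.
  Solvent: stress test gives 242 − 62 = 180; no stress test gives 114 − 20 = 94. No deviation. ✓
  Distressed: no stress test gives 114 − 23 = 91; stress test gives 242 − 103 = 139. Would deviate. ✗
Try solvent → no stress test, distressed → stress test:
  If types separate, no stress test earns payment 242 and stress test earns 114.
  Solvent: no stress test gives 242 − 20 = 222; stress test gives 114 − 62 = 52. No deviation. ✓
  Distressed: stress test gives 114 − 103 = 11; no stress test gives 242 − 23 = 219. Would deviate. ✗
Neither assignment is incentive-compatible.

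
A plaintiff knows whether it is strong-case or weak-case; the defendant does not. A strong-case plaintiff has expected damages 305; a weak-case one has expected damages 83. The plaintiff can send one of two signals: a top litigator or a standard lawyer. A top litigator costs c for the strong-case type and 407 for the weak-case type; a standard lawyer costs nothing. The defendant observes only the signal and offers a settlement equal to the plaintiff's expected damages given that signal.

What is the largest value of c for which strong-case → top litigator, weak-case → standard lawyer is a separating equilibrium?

222

Under separation: top litigator → strong-case (pays 305); standard lawyer → weak-case (pays 83).
Weak-case: 83 − 0 = 83 ≥ 305 − 407 = -102. Holds regardless of c. ✓
Strong-case: 305 − c ≥ 83 − 0, so c ≤ 305 − 83 = 222.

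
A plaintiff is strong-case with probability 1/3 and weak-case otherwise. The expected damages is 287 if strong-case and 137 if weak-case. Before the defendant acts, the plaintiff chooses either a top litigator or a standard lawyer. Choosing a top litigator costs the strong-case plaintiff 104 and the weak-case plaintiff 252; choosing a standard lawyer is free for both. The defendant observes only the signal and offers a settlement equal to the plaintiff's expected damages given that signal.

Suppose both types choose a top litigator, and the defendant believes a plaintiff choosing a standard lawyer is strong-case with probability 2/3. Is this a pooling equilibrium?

At the pooled signal (top litigator) the defendant holds the prior 1/3 and pays 1/3·287 + 2/3·137 = 187. Off-path (standard lawyer) belief 2/3 gives 2/3·287 + 1/3·137 = 237.
Strong-case: top litigator gives 187 − 104 = 83; standard lawyer gives 237 − 0 = 237. Deviates. ✗
Weak-case: top litigator gives 187 − 252 = -65; standard lawyer gives 237 − 0 = 237. Deviates. ✗

No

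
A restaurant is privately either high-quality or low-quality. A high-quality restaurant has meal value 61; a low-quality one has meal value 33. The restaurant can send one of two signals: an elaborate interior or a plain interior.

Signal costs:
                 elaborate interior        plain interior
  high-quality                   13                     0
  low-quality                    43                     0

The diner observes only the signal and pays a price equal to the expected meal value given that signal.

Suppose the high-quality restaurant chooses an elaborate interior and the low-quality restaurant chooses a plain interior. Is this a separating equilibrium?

Under separation the diner infers type exactly: elaborate interior → high-quality (pays 61), plain interior → low-quality (pays 33).
High-quality: elaborate interior gives 61 − 13 = 48; plain interior gives 33 − 0 = 33. No deviation. ✓
Low-quality: plain interior gives 33 − 0 = 33; elaborate interior gives 61 − 43 = 18. No deviation. ✓
Neither type gains from mimicking the other.

Yes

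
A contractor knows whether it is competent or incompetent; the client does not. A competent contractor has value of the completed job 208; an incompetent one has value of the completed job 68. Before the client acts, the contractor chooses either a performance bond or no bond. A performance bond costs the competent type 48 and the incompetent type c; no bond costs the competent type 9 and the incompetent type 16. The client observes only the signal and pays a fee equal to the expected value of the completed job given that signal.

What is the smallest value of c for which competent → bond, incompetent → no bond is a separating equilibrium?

Under separation: bond → competent (pays 208); no bond → incompetent (pays 68).
Competent: 208 − 48 = 160 ≥ 68 − 9 = 59. Holds regardless of c. ✓
Incompetent: 68 − 16 ≥ 208 − c, so c ≥ 208 − 52 = 156.

156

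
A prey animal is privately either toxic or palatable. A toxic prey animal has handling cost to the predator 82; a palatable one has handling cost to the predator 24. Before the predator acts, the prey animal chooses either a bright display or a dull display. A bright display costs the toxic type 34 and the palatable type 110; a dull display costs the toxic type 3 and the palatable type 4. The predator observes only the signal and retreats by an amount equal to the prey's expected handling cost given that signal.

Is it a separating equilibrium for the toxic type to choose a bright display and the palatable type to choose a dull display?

Yes

If types separate, bright display earns payment 82 and dull display earns 24.
Toxic: bright display gives 82 − 34 = 48; dull display gives 24 − 3 = 21. No deviation. ✓
Palatable: dull display gives 24 − 4 = 20; bright display gives 82 − 110 = -28. No deviation. ✓
Neither type gains from mimicking the other.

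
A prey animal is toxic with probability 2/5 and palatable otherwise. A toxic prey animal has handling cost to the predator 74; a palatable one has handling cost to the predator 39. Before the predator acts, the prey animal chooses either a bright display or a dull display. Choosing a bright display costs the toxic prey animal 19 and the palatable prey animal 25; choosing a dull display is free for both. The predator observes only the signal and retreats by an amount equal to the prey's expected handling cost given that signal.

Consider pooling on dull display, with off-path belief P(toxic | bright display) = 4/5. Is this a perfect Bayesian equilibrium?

Yes

On the equilibrium path (dull display) the predator holds the prior 2/5 and pays 2/5·74 + 3/5·39 = 53. Off-path (bright display) belief 4/5 gives 4/5·74 + 1/5·39 = 67.
Toxic: dull display gives 53 − 0 = 53; bright display gives 67 − 19 = 48. Stays. ✓
Palatable: dull display gives 53 − 0 = 53; bright display gives 67 − 25 = 42. Stays. ✓
Beliefs are Bayes-consistent on-path and both types best-respond.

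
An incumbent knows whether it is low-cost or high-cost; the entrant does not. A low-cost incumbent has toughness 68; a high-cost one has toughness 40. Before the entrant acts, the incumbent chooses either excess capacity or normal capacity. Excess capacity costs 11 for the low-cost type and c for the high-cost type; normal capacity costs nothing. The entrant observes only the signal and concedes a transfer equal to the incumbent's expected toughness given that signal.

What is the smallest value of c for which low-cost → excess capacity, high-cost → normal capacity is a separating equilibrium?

Under separation: excess capacity → low-cost (pays 68); normal capacity → high-cost (pays 40).
Low-cost: 68 − 11 = 57 ≥ 40 − 0 = 40. Holds regardless of c. ✓
High-cost: 40 − 0 ≥ 68 − c, so c ≥ 68 − 40 = 28.

28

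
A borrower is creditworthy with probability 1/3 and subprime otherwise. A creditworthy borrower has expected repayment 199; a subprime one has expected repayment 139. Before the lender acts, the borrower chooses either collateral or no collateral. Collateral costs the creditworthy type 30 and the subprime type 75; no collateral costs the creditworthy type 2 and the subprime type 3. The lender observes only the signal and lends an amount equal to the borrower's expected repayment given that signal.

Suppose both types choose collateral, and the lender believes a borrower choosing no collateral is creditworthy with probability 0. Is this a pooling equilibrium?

No

At the pooled signal (collateral) the lender holds the prior 1/3 and pays 1/3·199 + 2/3·139 = 159. Off-path (no collateral) belief 0 gives 0·199 + 1·139 = 139.
Creditworthy: collateral gives 159 − 30 = 129; no collateral gives 139 − 2 = 137. Deviates. ✗
Subprime: collateral gives 159 − 75 = 84; no collateral gives 139 − 3 = 136. Deviates. ✗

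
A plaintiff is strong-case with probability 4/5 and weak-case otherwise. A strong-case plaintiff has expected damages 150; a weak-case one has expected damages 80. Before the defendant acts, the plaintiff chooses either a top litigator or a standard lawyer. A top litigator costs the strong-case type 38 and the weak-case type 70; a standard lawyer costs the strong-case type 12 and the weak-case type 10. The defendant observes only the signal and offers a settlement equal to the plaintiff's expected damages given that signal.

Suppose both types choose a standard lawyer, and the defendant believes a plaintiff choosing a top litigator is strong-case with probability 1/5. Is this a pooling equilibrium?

On the equilibrium path (standard lawyer) the defendant holds the prior 4/5 and pays 4/5·150 + 1/5·80 = 136. Off-path (top litigator) belief 1/5 gives 1/5·150 + 4/5·80 = 94.
Strong-case: standard lawyer gives 136 − 12 = 124; top litigator gives 94 − 38 = 56. Stays. ✓
Weak-case: standard lawyer gives 136 − 10 = 126; top litigator gives 94 − 70 = 24. Stays. ✓
Beliefs are Bayes-consistent on-path and both types best-respond.

Yes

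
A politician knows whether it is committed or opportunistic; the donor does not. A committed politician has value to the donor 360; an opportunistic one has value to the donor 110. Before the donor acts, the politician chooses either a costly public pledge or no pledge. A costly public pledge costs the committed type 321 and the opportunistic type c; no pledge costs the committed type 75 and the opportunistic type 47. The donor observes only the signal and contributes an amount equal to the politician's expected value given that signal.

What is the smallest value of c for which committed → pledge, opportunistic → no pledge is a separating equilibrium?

Under separation: pledge → committed (pays 360); no pledge → opportunistic (pays 110).
Committed: 360 − 321 = 39 ≥ 110 − 75 = 35. Holds regardless of c. ✓
Opportunistic: 110 − 47 ≥ 360 − c, so c ≥ 360 − 63 = 297.

297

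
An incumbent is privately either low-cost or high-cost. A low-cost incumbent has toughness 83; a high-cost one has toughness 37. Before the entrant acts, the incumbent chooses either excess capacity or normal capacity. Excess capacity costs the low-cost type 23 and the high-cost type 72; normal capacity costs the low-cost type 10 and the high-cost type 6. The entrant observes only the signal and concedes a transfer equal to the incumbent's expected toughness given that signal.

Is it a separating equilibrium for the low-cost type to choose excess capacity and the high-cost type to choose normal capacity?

If types separate, excess capacity earns payment 83 and normal capacity earns 37.
Low-cost: excess capacity gives 83 − 23 = 60; normal capacity gives 37 − 10 = 27. No deviation. ✓
High-cost: normal capacity gives 37 − 6 = 31; excess capacity gives 83 − 72 = 11. No deviation. ✓
Neither type gains from mimicking the other.

Yes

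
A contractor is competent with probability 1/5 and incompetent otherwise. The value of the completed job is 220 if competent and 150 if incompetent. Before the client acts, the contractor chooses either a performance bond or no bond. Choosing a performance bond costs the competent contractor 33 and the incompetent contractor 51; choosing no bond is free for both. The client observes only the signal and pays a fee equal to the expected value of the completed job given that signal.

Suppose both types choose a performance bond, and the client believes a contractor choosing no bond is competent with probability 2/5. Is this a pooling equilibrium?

No

At the pooled signal (bond) the client holds the prior 1/5 and pays 1/5·220 + 4/5·150 = 164. Off-path (no bond) belief 2/5 gives 2/5·220 + 3/5·150 = 178.
Competent: bond gives 164 − 33 = 131; no bond gives 178 − 0 = 178. Deviates. ✗
Incompetent: bond gives 164 − 51 = 113; no bond gives 178 − 0 = 178. Deviates. ✗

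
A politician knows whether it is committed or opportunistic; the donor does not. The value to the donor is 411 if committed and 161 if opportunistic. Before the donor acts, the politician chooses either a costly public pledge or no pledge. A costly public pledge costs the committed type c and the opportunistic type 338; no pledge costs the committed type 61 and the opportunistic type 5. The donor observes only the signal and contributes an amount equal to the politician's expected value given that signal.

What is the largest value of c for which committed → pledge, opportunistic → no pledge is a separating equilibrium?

311

Under separation: pledge → committed (pays 411); no pledge → opportunistic (pays 161).
Opportunistic: 161 − 5 = 156 ≥ 411 − 338 = 73. Holds regardless of c. ✓
Committed: 411 − c ≥ 161 − 61, so c ≤ 411 − 100 = 311.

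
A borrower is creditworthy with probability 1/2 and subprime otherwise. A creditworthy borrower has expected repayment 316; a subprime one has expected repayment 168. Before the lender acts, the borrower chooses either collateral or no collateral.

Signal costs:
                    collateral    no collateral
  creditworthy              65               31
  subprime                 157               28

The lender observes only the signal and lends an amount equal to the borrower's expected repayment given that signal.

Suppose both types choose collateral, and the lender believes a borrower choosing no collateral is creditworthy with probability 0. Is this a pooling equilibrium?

No

At the pooled signal (collateral) the lender holds the prior 1/2 and pays 1/2·316 + 1/2·168 = 242. Off-path (no collateral) belief 0 gives 0·316 + 1·168 = 168.
Creditworthy: collateral gives 242 − 65 = 177; no collateral gives 168 − 31 = 137. Stays. ✓
Subprime: collateral gives 242 − 157 = 85; no collateral gives 168 − 28 = 140. Deviates. ✗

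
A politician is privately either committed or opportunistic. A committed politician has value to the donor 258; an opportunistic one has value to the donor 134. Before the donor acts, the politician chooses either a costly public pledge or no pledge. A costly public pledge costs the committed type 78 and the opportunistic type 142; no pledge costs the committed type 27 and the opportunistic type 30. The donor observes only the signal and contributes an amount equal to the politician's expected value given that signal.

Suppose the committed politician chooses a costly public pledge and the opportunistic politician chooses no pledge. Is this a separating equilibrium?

No

Under separation the donor infers type exactly: pledge → committed (pays 258), no pledge → opportunistic (pays 134).
Committed: pledge gives 258 − 78 = 180; no pledge gives 134 − 27 = 107. No deviation. ✓
Opportunistic: no pledge gives 134 − 30 = 104; pledge gives 258 − 142 = 116. Would deviate. ✗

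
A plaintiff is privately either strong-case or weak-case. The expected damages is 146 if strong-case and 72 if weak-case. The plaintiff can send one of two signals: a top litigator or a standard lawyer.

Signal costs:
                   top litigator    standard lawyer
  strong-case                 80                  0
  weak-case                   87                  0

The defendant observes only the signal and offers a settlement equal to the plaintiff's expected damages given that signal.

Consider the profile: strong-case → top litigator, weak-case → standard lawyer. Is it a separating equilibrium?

No

Under separation the defendant infers type exactly: top litigator → strong-case (pays 146), standard lawyer → weak-case (pays 72).
Strong-case: top litigator gives 146 − 80 = 66; standard lawyer gives 72 − 0 = 72. Would deviate. ✗
Weak-case: standard lawyer gives 72 − 0 = 72; top litigator gives 146 − 87 = 59. No deviation. ✓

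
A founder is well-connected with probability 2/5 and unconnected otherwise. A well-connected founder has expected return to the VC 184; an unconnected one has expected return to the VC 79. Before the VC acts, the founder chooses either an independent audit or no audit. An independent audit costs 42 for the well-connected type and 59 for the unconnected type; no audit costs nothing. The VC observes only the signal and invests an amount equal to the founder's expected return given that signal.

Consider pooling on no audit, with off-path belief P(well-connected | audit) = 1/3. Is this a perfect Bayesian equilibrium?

At the pooled signal (no audit) the VC holds the prior 2/5 and pays 2/5·184 + 3/5·79 = 121. Off-path (audit) belief 1/3 gives 1/3·184 + 2/3·79 = 114.
Well-connected: no audit gives 121 − 0 = 121; audit gives 114 − 42 = 72. Stays. ✓
Unconnected: no audit gives 121 − 0 = 121; audit gives 114 − 59 = 55. Stays. ✓

Yes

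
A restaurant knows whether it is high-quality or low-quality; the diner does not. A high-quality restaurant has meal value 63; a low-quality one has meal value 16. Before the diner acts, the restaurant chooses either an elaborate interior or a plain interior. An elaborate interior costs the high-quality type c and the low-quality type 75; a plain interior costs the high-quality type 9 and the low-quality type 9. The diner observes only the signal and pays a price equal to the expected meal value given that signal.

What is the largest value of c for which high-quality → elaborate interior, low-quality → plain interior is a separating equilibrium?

Under separation: elaborate interior → high-quality (pays 63); plain interior → low-quality (pays 16).
Low-quality: 16 − 9 = 7 ≥ 63 − 75 = -12. Holds regardless of c. ✓
High-quality: 63 − c ≥ 16 − 9, so c ≤ 63 − 7 = 56.

56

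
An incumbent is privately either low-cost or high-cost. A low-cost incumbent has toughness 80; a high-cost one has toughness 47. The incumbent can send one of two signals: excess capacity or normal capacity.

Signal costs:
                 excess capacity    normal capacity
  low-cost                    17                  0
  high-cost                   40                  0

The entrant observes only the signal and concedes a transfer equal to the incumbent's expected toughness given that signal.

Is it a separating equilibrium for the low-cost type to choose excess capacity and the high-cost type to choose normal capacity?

Yes

Under separation the entrant infers type exactly: excess capacity → low-cost (pays 80), normal capacity → high-cost (pays 47).
Low-cost: excess capacity gives 80 − 17 = 63; normal capacity gives 47 − 0 = 47. No deviation. ✓
High-cost: normal capacity gives 47 − 0 = 47; excess capacity gives 80 − 40 = 40. No deviation. ✓
Both incentive constraints hold.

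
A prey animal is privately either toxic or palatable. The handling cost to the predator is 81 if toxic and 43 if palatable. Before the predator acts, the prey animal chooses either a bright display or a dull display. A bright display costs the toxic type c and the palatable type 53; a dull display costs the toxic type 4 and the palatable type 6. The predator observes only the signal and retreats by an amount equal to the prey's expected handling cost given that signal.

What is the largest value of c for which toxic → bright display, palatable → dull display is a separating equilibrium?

Under separation: bright display → toxic (pays 81); dull display → palatable (pays 43).
Palatable: 43 − 6 = 37 ≥ 81 − 53 = 28. Holds regardless of c. ✓
Toxic: 81 − c ≥ 43 − 4, so c ≤ 81 − 39 = 42.

42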